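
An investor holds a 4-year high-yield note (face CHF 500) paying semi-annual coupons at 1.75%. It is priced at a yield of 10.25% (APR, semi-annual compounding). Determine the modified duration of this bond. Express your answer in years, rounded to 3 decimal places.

3.666 years

Periodic yield y = 0.05125. First find Macaulay duration:
  t   CF        PV=CF/(1+0.05125)^t    t·PV
  1        4.375         4.1617         4.1617
  2        4.375         3.9588         7.9176
  3        4.375         3.7658        11.2975
  4        4.375         3.5822        14.3289
  5        4.375         3.4076        17.0380
  6        4.375         3.2415        19.4488
  7        4.375         3.0834        21.5841
  8      504.375       338.1470     2,705.1756
  Σ                    363.3481     2,800.9523
P = 363.3481; Macaulay duration = 2,800.9523 / 363.3481 = 7.70873 half-year periods = 3.85437 years.
Modified duration = D_Mac / (1 + y) = 3.85437 / 1.05125 = 3.66646 years.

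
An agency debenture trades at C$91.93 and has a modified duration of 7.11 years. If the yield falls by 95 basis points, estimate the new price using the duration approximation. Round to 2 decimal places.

C$98.14

Duration approximation: ΔP/P ≈ -D_mod · Δy = -7.11 × (-0.0095) = +0.067545.
New price ≈ 91.93 × (1 + 0.067545) = 98.13941185.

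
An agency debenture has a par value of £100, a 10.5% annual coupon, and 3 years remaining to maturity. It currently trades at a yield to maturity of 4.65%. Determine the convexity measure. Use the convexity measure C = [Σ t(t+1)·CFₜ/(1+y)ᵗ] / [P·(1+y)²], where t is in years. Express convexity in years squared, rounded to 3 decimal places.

With y = 0.0465:
  t   CF        PV=CF/(1+0.0465)^t    t·PV        t(t+1)·PV
  1        10.50        10.0334        10.0334          20.0669
  2        10.50         9.5876        19.1752          57.5257
  3       110.50        96.4150       289.2450       1,156.9799
  Σ                    116.0361       318.4537       1,234.5725
P = 116.0361.
Convexity = Σ t(t+1)·PV / [P·(1+y)²] = 1,234.5725 / (116.0361 × 1.095162) = 9.71505.

9.715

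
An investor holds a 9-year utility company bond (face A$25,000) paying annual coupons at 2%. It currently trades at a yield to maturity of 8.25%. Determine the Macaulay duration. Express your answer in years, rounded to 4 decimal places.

Periodic yield y = 0.0825. Discount each cash flow and weight by its year:
  t   CF        PV=CF/(1+0.0825)^t    t·PV
  1       500.00       461.8938       461.8938
  2       500.00       426.6917       853.3834
  3       500.00       394.1725     1,182.5174
  4       500.00       364.1316     1,456.5264
  5       500.00       336.3802     1,681.9012
  6       500.00       310.7439     1,864.4632
  7       500.00       287.0613     2,009.4292
  8       500.00       265.1837     2,121.4693
  9    25,500.00    12,493.6414   112,442.7723
  Σ                 15,339.9000   124,074.3563
Price P = Σ PV = 15,339.9000.
Macaulay duration = Σ(t·PV) / P = 124,074.3563 / 15,339.9000 = 8.08834 years.

8.0883 years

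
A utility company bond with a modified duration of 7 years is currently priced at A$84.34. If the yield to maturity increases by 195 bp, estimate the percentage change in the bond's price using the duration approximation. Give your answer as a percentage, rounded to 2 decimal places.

Duration approximation: ΔP/P ≈ -D_mod · Δy = -7 × (+0.0195) = -0.136500.
As a percentage: -13.6500%.

-13.65%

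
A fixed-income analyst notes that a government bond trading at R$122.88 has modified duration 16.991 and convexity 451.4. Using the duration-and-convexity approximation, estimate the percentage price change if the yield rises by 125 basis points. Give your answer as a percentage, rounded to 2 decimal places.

-17.71%

Duration effect: -D_mod·Δy = -16.991 × (+0.0125) = -0.2123875
Convexity effect: ½·C·(Δy)² = 0.5 × 451.4 × (0.0125)² = +0.035265625
ΔP/P ≈ -0.2123875 + 0.035265625 = -0.177121875
= -17.7121875%.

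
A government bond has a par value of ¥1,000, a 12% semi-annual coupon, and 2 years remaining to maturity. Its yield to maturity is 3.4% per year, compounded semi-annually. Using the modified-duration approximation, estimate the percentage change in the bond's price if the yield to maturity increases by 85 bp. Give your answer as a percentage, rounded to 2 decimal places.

-1.55%

Periodic yield y = 0.017. Modified duration first:
  t   CF        PV=CF/(1+0.017)^t    t·PV
  1        60.00        58.9971        58.9971
  2        60.00        58.0109       116.0217
  3        60.00        57.0412       171.1235
  4     1,060.00       990.8823     3,963.5290
  Σ                  1,164.9313     4,309.6713
P = 1,164.9313; D_Mac = 3.69951 half-year periods = 1.84975 yrs; D_mod = 1.84975/(1+0.017) = 1.81883 yrs.
ΔP/P ≈ -D_mod · Δy = -1.81883 × (+0.0085) = -0.015460 = -1.5460%.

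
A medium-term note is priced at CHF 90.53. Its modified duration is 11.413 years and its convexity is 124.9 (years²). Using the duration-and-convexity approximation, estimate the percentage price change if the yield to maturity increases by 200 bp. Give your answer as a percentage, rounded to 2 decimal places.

-20.33%

Duration effect: -D_mod·Δy = -11.413 × (+0.02) = -0.228260
Convexity effect: ½·C·(Δy)² = 0.5 × 124.9 × (0.02)² = +0.0249800
ΔP/P ≈ -0.228260 + 0.0249800 = -0.203280
= -20.3280%.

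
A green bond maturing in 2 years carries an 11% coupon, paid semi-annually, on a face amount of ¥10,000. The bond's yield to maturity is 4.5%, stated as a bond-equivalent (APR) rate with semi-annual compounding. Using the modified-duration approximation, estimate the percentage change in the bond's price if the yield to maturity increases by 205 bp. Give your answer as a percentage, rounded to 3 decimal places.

Periodic yield y = 0.0225. Modified duration first:
  t   CF        PV=CF/(1+0.0225)^t    t·PV
  1       550.00       537.8973       537.8973
  2       550.00       526.0609     1,052.1219
  3       550.00       514.4850     1,543.4551
  4    10,550.00     9,651.5973    38,606.3892
  Σ                 11,230.0406    41,739.8634
P = 11,230.0406; D_Mac = 3.71680 half-year periods = 1.85840 yrs; D_mod = 1.85840/(1+0.0225) = 1.81751 yrs.
ΔP/P ≈ -D_mod · Δy = -1.81751 × (+0.0205) = -0.037259 = -3.7259%.

-3.726%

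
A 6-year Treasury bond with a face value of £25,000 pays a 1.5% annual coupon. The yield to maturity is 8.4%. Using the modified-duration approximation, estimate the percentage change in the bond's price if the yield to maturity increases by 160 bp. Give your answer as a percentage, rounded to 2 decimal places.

-8.45%

Periodic yield y = 0.084. Modified duration first:
  t   CF        PV=CF/(1+0.084)^t    t·PV
  1       375.00       345.9410       345.9410
  2       375.00       319.1337       638.2675
  3       375.00       294.4038       883.2114
  4       375.00       271.5902     1,086.3609
  5       375.00       250.5445     1,252.7225
  6    25,375.00    15,639.7698    93,838.6191
  Σ                 17,121.3831    98,045.1223
P = 17,121.3831; D_Mac = 5.72647 yrs; D_mod = 5.72647/(1+0.084) = 5.28272 yrs.
ΔP/P ≈ -D_mod · Δy = -5.28272 × (+0.016) = -0.084524 = -8.4524%.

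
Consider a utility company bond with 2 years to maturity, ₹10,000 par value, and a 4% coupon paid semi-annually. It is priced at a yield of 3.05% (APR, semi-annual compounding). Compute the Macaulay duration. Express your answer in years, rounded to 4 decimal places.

1.9425 years

Periodic yield y = 0.01525. Discount each cash flow and weight by its period:
  t   CF        PV=CF/(1+0.01525)^t    t·PV
  1       200.00       196.9958       196.9958
  2       200.00       194.0368       388.0735
  3       200.00       191.1221       573.3664
  4    10,200.00     9,600.8167    38,403.2669
  Σ                 10,182.9714    39,561.7026
Price P = Σ PV = 10,182.9714.
Macaulay duration = Σ(t·PV) / P = 39,561.7026 / 10,182.9714 = 3.88508 half-year periods.
In years: 3.88508 / 2 = 1.94254 years.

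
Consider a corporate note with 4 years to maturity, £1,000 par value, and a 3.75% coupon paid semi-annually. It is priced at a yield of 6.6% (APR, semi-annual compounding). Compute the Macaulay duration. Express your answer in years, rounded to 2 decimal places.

3.74 years

Periodic yield y = 0.033. Discount each cash flow and weight by its period:
  t   CF        PV=CF/(1+0.033)^t    t·PV
  1        18.75        18.1510        18.1510
  2        18.75        17.5712        35.1423
  3        18.75        17.0098        51.0295
  4        18.75        16.4665        65.8658
  5        18.75        15.9404        79.7021
  6        18.75        15.4312        92.5871
  7        18.75        14.9382       104.5676
  8     1,018.75       785.7150     6,285.7201
  Σ                    901.2233     6,732.7655
Price P = Σ PV = 901.2233.
Macaulay duration = Σ(t·PV) / P = 6,732.7655 / 901.2233 = 7.47070 half-year periods.
In years: 7.47070 / 2 = 3.73535 years.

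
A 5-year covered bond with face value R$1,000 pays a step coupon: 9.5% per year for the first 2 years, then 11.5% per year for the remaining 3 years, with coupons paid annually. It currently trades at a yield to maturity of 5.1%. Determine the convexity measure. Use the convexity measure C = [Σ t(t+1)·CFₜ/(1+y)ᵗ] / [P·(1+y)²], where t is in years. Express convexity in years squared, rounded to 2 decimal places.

With y = 0.051:
  t   CF        PV=CF/(1+0.051)^t    t·PV        t(t+1)·PV
  1        95.00        90.3901        90.3901         180.7802
  2        95.00        86.0039       172.0078         516.0234
  3       115.00        99.0580       297.1741       1,188.6964
  4       115.00        94.2512       377.0049       1,885.0244
  5     1,115.00       869.4834     4,347.4169      26,084.5015
  Σ                  1,239.1866     5,283.9938      29,855.0259
P = 1,239.1866.
Convexity = Σ t(t+1)·PV / [P·(1+y)²] = 29,855.0259 / (1,239.1866 × 1.104601) = 21.81099.

21.81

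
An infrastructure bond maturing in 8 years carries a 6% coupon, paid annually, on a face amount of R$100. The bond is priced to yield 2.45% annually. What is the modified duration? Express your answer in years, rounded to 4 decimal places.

6.5926 years

Periodic yield y = 0.0245. First find Macaulay duration:
  t   CF        PV=CF/(1+0.0245)^t    t·PV
  1         6.00         5.8565         5.8565
  2         6.00         5.7165        11.4329
  3         6.00         5.5798        16.7393
  4         6.00         5.4463        21.7853
  5         6.00         5.3161        26.5804
  6         6.00         5.1889        31.1337
  7         6.00         5.0649        35.4540
  8       106.00        87.3394       698.7151
  Σ                    125.5083       847.6973
P = 125.5083; Macaulay duration = 847.6973 / 125.5083 = 6.75411 years.
Modified duration = D_Mac / (1 + y) = 6.75411 / 1.0245 = 6.59259 years.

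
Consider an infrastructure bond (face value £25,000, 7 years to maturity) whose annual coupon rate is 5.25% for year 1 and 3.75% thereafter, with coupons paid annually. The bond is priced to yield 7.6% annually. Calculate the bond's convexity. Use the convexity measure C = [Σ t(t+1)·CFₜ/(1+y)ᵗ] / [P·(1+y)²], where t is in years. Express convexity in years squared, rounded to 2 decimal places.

40.27

With y = 0.076:
  t   CF        PV=CF/(1+0.076)^t    t·PV        t(t+1)·PV
  1     1,312.50     1,219.7955     1,219.7955       2,439.5911
  2       937.50       809.7421     1,619.4843       4,858.4528
  3       937.50       752.5484     2,257.6453       9,030.5813
  4       937.50       699.3945     2,797.5779      13,987.8893
  5       937.50       649.9949     3,249.9743      19,499.8457
  6       937.50       604.0844     3,624.5066      25,371.5464
  7    25,937.50    15,532.5305   108,727.7134     869,821.7073
  Σ                 20,268.0904   123,496.6973     945,009.6139
P = 20,268.0904.
Convexity = Σ t(t+1)·PV / [P·(1+y)²] = 945,009.6139 / (20,268.0904 × 1.157776) = 40.27160.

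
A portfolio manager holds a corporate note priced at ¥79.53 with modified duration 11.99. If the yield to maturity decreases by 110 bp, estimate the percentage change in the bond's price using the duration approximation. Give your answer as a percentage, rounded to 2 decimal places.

Duration approximation: ΔP/P ≈ -D_mod · Δy = -11.99 × (-0.011) = +0.131890.
As a percentage: +13.1890%.

+13.19%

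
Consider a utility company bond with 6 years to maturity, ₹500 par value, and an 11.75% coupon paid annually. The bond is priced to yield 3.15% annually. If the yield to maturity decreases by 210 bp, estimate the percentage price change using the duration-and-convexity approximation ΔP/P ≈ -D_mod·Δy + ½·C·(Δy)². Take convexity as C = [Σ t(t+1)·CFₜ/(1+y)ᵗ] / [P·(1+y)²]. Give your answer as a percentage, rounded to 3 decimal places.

With y = 0.0315:
  t   CF        PV=CF/(1+0.0315)^t    t·PV        t(t+1)·PV
  1        58.75        56.9559        56.9559         113.9118
  2        58.75        55.2166       110.4331         331.2994
  3        58.75        53.5304       160.5911         642.3643
  4        58.75        51.8956       207.5826       1,037.9130
  5        58.75        50.3109       251.5543       1,509.3257
  6       558.75       463.8763     2,783.2575      19,482.8027
  Σ                    731.7856     3,570.3745      23,117.6169
P = 731.7856; D_Mac = 4.87899 yrs; D_mod = 4.73000 yrs; C = 29.69072.
Duration effect: -4.73000 × (-0.021) = +0.099330
Convexity effect: 0.5 × 29.69072 × (-0.021)² = +0.0065468
ΔP/P ≈ +0.099330 + 0.0065468 = +0.105877 = +10.5877%.

+10.588%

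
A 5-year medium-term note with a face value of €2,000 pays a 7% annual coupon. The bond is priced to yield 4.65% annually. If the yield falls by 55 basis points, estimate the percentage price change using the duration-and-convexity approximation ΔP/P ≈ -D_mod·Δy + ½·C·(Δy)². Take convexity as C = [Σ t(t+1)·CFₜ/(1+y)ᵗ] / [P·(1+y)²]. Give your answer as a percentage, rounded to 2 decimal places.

+2.36%

With y = 0.0465:
  t   CF        PV=CF/(1+0.0465)^t    t·PV        t(t+1)·PV
  1       140.00       133.7793       133.7793         267.5585
  2       140.00       127.8349       255.6699         767.0096
  3       140.00       122.1547       366.4642       1,465.8569
  4       140.00       116.7269       466.9078       2,334.5388
  5     2,140.00     1,704.9734     8,524.8670      51,149.2023
  Σ                  2,205.4693     9,747.6882      55,984.1662
P = 2,205.4693; D_Mac = 4.41978 yrs; D_mod = 4.22339 yrs; C = 23.17852.
Duration effect: -4.22339 × (-0.0055) = +0.023229
Convexity effect: 0.5 × 23.17852 × (-0.0055)² = +0.0003506
ΔP/P ≈ +0.023229 + 0.0003506 = +0.023579 = +2.3579%.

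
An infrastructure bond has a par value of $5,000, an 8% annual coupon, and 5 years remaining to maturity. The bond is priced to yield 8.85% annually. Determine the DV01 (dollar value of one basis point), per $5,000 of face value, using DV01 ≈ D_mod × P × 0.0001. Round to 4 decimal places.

$1.9093

Periodic yield y = 0.0885.
  t   CF        PV=CF/(1+0.0885)^t    t·PV
  1       400.00       367.4782       367.4782
  2       400.00       337.6005       675.2011
  3       400.00       310.1521       930.4562
  4       400.00       284.9353     1,139.7412
  5     5,400.00     3,533.8783    17,669.3917
  Σ                  4,834.0444    20,782.2683
P = 4,834.0444; D_Mac = 4.29915 yrs; D_mod = 3.94961 yrs.
DV01 ≈ 3.94961 × 4,834.0444 × 0.0001 = 1.909258.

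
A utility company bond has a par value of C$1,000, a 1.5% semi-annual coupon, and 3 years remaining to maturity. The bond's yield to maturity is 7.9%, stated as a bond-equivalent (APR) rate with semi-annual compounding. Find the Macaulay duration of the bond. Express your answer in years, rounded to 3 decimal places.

2.938 years

Periodic yield y = 0.0395. Discount each cash flow and weight by its period:
  t   CF        PV=CF/(1+0.0395)^t    t·PV
  1         7.50         7.2150         7.2150
  2         7.50         6.9408        13.8817
  3         7.50         6.6771        20.0313
  4         7.50         6.4234        25.6935
  5         7.50         6.1793        30.8965
  6     1,007.50       798.5426     4,791.2556
  Σ                    831.9782     4,888.9736
Price P = Σ PV = 831.9782.
Macaulay duration = Σ(t·PV) / P = 4,888.9736 / 831.9782 = 5.87632 half-year periods.
In years: 5.87632 / 2 = 2.93816 years.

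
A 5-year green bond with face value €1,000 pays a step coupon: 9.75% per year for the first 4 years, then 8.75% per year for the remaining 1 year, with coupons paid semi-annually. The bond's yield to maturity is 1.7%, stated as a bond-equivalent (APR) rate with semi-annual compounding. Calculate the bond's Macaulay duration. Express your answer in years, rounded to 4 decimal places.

Periodic yield y = 0.0085. Discount each cash flow and weight by its period:
  t   CF        PV=CF/(1+0.0085)^t    t·PV
  1        48.75        48.3391        48.3391
  2        48.75        47.9317        95.8634
  3        48.75        47.5277       142.5831
  4        48.75        47.1271       188.5085
  5        48.75        46.7299       233.6496
  6        48.75        46.3361       278.0164
  7        48.75        45.9455       321.6187
  8        48.75        45.5583       364.4663
  9        43.75        40.5410       364.8694
  10    1,043.75       959.0416     9,590.4164
  Σ                  1,375.0782    11,628.3311
Price P = Σ PV = 1,375.0782.
Macaulay duration = Σ(t·PV) / P = 11,628.3311 / 1,375.0782 = 8.45649 half-year periods.
In years: 8.45649 / 2 = 4.22824 years.

4.2282 years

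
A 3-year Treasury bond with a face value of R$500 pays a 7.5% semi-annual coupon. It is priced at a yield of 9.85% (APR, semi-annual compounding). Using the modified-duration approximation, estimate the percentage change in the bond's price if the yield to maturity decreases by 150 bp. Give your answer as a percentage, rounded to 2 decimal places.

Periodic yield y = 0.04925. Modified duration first:
  t   CF        PV=CF/(1+0.04925)^t    t·PV
  1        18.75        17.8699        17.8699
  2        18.75        17.0311        34.0622
  3        18.75        16.2317        48.6951
  4        18.75        15.4698        61.8793
  5        18.75        14.7437        73.7185
  6       518.75       388.7624     2,332.5743
  Σ                    470.1087     2,568.7994
P = 470.1087; D_Mac = 5.46427 half-year periods = 2.73213 yrs; D_mod = 2.73213/(1+0.04925) = 2.60389 yrs.
ΔP/P ≈ -D_mod · Δy = -2.60389 × (-0.015) = +0.039058 = +3.9058%.

+3.91%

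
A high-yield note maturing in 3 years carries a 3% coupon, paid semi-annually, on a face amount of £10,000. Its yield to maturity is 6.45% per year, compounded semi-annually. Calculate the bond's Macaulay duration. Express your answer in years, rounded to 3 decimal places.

Periodic yield y = 0.03225. Discount each cash flow and weight by its period:
  t   CF        PV=CF/(1+0.03225)^t    t·PV
  1       150.00       145.3136       145.3136
  2       150.00       140.7737       281.5474
  3       150.00       136.3756       409.1267
  4       150.00       132.1149       528.4595
  5       150.00       127.9873       639.9364
  6    10,150.00     8,389.8982    50,339.3894
  Σ                  9,072.4633    52,343.7730
Price P = Σ PV = 9,072.4633.
Macaulay duration = Σ(t·PV) / P = 52,343.7730 / 9,072.4633 = 5.76952 half-year periods.
In years: 5.76952 / 2 = 2.88476 years.

2.885 years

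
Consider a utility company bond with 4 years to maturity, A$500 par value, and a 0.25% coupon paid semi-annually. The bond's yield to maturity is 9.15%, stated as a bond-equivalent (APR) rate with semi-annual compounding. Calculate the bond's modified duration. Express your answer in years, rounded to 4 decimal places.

Periodic yield y = 0.04575. First find Macaulay duration:
  t   CF        PV=CF/(1+0.04575)^t    t·PV
  1        0.625         0.5977         0.5977
  2        0.625         0.5715         1.1430
  3        0.625         0.5465         1.6395
  4        0.625         0.5226         2.0904
  5        0.625         0.4997         2.4987
  6        0.625         0.4779         2.8672
  7        0.625         0.4570         3.1988
  8      500.625       350.0173     2,800.1386
  Σ                    353.6902     2,814.1739
P = 353.6902; Macaulay duration = 2,814.1739 / 353.6902 = 7.95661 half-year periods = 3.97830 years.
Modified duration = D_Mac / (1 + y) = 3.97830 / 1.04575 = 3.80426 years.

3.8043 years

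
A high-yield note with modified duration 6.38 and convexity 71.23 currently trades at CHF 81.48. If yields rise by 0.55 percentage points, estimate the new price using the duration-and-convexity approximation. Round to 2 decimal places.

CHF 78.71

Duration effect: -D_mod·Δy = -6.38 × (+0.0055) = -0.035090
Convexity effect: ½·C·(Δy)² = 0.5 × 71.23 × (0.0055)² = +0.00107735375
ΔP/P ≈ -0.035090 + 0.00107735375 = -0.03401264625
New price ≈ 81.48 × (1 - 0.03401264625) = 78.70864958355.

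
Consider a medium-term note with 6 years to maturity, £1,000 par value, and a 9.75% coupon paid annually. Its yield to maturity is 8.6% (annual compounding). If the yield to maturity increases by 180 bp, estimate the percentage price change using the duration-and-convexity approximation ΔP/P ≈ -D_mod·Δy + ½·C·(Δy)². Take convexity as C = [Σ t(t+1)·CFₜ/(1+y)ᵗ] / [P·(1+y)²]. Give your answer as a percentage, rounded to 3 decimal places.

-7.603%

With y = 0.086:
  t   CF        PV=CF/(1+0.086)^t    t·PV        t(t+1)·PV
  1        97.50        89.7790        89.7790         179.5580
  2        97.50        82.6694       165.3389         496.0166
  3        97.50        76.1229       228.3686         913.4744
  4        97.50        70.0947       280.3789       1,401.8944
  5        97.50        64.5439       322.7197       1,936.3183
  6     1,097.50       668.9992     4,013.9950      28,097.9650
  Σ                  1,052.2091     5,100.5801      33,025.2268
P = 1,052.2091; D_Mac = 4.84750 yrs; D_mod = 4.46362 yrs; C = 26.61240.
Duration effect: -4.46362 × (+0.018) = -0.080345
Convexity effect: 0.5 × 26.61240 × (0.018)² = +0.0043112
ΔP/P ≈ -0.080345 + 0.0043112 = -0.076034 = -7.6034%.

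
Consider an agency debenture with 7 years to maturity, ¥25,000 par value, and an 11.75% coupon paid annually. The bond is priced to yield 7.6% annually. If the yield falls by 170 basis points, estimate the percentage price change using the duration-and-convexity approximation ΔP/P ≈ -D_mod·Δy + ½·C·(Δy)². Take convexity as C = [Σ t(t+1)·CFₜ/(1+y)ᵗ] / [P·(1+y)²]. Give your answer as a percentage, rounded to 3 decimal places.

With y = 0.076:
  t   CF        PV=CF/(1+0.076)^t    t·PV        t(t+1)·PV
  1     2,937.50     2,730.0186     2,730.0186       5,460.0372
  2     2,937.50     2,537.1920     5,074.3840      15,223.1520
  3     2,937.50     2,357.9851     7,073.9554      28,295.8215
  4     2,937.50     2,191.4360     8,765.7440      43,828.7198
  5     2,937.50     2,036.6505    10,183.2527      61,099.5165
  6     2,937.50     1,892.7979    11,356.7874      79,497.5121
  7    27,937.50    16,730.2196   117,111.5371     936,892.2968
  Σ                 30,476.2997   162,295.6792   1,170,297.0559
P = 30,476.2997; D_Mac = 5.32531 yrs; D_mod = 4.94917 yrs; C = 33.16724.
Duration effect: -4.94917 × (-0.017) = +0.084136
Convexity effect: 0.5 × 33.16724 × (-0.017)² = +0.0047927
ΔP/P ≈ +0.084136 + 0.0047927 = +0.088929 = +8.8929%.

+8.893%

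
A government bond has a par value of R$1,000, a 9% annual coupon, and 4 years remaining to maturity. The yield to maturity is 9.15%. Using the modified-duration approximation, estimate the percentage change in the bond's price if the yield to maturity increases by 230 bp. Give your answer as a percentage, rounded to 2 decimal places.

Periodic yield y = 0.0915. Modified duration first:
  t   CF        PV=CF/(1+0.0915)^t    t·PV
  1        90.00        82.4553        82.4553
  2        90.00        75.5431       151.0863
  3        90.00        69.2104       207.6312
  4     1,090.00       767.9475     3,071.7900
  Σ                    995.1564     3,512.9628
P = 995.1564; D_Mac = 3.53006 yrs; D_mod = 3.53006/(1+0.0915) = 3.23414 yrs.
ΔP/P ≈ -D_mod · Δy = -3.23414 × (+0.023) = -0.074385 = -7.4385%.

-7.44%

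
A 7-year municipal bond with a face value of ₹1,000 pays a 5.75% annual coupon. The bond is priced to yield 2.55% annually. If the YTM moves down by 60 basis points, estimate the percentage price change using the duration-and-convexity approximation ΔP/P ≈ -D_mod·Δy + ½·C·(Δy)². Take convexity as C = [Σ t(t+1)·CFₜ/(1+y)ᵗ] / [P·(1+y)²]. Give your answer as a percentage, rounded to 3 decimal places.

With y = 0.0255:
  t   CF        PV=CF/(1+0.0255)^t    t·PV        t(t+1)·PV
  1        57.50        56.0702        56.0702         112.1404
  2        57.50        54.6760       109.3519         328.0558
  3        57.50        53.3164       159.9492         639.7968
  4        57.50        51.9906       207.9626       1,039.8129
  5        57.50        50.6978       253.4892       1,520.9354
  6        57.50        49.4372       296.6232       2,076.3624
  7     1,057.50       886.6061     6,206.2428      49,649.9425
  Σ                  1,202.7944     7,289.6892      55,367.0463
P = 1,202.7944; D_Mac = 6.06063 yrs; D_mod = 5.90992 yrs; C = 43.77122.
Duration effect: -5.90992 × (-0.006) = +0.035460
Convexity effect: 0.5 × 43.77122 × (-0.006)² = +0.0007879
ΔP/P ≈ +0.035460 + 0.0007879 = +0.036247 = +3.6247%.

+3.625%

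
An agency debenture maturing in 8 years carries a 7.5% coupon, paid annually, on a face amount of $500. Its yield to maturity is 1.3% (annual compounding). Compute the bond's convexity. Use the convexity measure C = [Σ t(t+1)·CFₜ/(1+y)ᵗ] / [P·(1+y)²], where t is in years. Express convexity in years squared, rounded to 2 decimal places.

54.12

With y = 0.013:
  t   CF        PV=CF/(1+0.013)^t    t·PV        t(t+1)·PV
  1        37.50        37.0188        37.0188          74.0375
  2        37.50        36.5437        73.0874         219.2621
  3        37.50        36.0747       108.2242         432.8966
  4        37.50        35.6118       142.4471         712.2353
  5        37.50        35.1548       175.7738       1,054.6426
  6        37.50        34.7036       208.2216       1,457.5514
  7        37.50        34.2582       239.8077       1,918.4619
  8       537.50       484.7334     3,877.8668      34,900.8016
  Σ                    734.0989     4,862.4473      40,769.8890
P = 734.0989.
Convexity = Σ t(t+1)·PV / [P·(1+y)²] = 40,769.8890 / (734.0989 × 1.026169) = 54.12103.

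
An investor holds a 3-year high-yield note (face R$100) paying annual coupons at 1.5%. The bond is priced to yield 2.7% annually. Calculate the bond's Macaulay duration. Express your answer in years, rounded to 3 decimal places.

2.955 years

Periodic yield y = 0.027. Discount each cash flow and weight by its year:
  t   CF        PV=CF/(1+0.027)^t    t·PV
  1         1.50         1.4606         1.4606
  2         1.50         1.4222         2.8443
  3       101.50        93.7033       281.1098
  Σ                     96.5860       285.4147
Price P = Σ PV = 96.5860.
Macaulay duration = Σ(t·PV) / P = 285.4147 / 96.5860 = 2.95503 years.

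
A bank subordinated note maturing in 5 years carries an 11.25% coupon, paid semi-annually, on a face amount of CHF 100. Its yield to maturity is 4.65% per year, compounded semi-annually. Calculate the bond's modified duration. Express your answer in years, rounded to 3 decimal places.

4.005 years

Periodic yield y = 0.02325. First find Macaulay duration:
  t   CF        PV=CF/(1+0.02325)^t    t·PV
  1        5.625         5.4972         5.4972
  2        5.625         5.3723        10.7446
  3        5.625         5.2502        15.7507
  4        5.625         5.1309        20.5237
  5        5.625         5.0143        25.0717
  6        5.625         4.9004        29.4024
  7        5.625         4.7891        33.5234
  8        5.625         4.6802        37.4420
  9        5.625         4.5739        41.1651
  10     105.625        83.9362       839.3618
  Σ                    129.1447     1,058.4825
P = 129.1447; Macaulay duration = 1,058.4825 / 129.1447 = 8.19609 half-year periods = 4.09805 years.
Modified duration = D_Mac / (1 + y) = 4.09805 / 1.02325 = 4.00493 years.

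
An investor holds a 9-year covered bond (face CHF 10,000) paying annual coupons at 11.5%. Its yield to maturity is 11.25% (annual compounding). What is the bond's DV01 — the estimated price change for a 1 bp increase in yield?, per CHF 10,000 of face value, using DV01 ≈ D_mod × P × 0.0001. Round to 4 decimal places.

CHF 5.5366

Periodic yield y = 0.1125.
  t   CF        PV=CF/(1+0.1125)^t    t·PV
  1     1,150.00     1,033.7079     1,033.7079
  2     1,150.00       929.1756     1,858.3512
  3     1,150.00       835.2140     2,505.6421
  4     1,150.00       750.7542     3,003.0167
  5     1,150.00       674.8352     3,374.1761
  6     1,150.00       606.5935     3,639.5607
  7     1,150.00       545.2525     3,816.7678
  8     1,150.00       490.1146     3,920.9172
  9    11,150.00     4,271.4437    38,442.9937
  Σ                 10,137.0913    61,595.1335
P = 10,137.0913; D_Mac = 6.07621 yrs; D_mod = 5.46177 yrs.
DV01 ≈ 5.46177 × 10,137.0913 × 0.0001 = 5.536641.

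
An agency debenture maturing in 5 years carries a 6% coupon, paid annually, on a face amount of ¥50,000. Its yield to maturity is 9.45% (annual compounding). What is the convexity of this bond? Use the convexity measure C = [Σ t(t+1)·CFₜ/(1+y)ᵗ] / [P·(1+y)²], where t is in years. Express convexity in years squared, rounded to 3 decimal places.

21.214

With y = 0.0945:
  t   CF        PV=CF/(1+0.0945)^t    t·PV        t(t+1)·PV
  1     3,000.00     2,740.9776     2,740.9776       5,481.9552
  2     3,000.00     2,504.3194     5,008.6389      15,025.9166
  3     3,000.00     2,288.0945     6,864.2835      27,457.1340
  4     3,000.00     2,090.5386     8,362.1544      41,810.7720
  5    53,000.00    33,744.0371   168,720.1856   1,012,321.1135
  Σ                 43,367.9673   191,696.2400   1,102,096.8913
P = 43,367.9673.
Convexity = Σ t(t+1)·PV / [P·(1+y)²] = 1,102,096.8913 / (43,367.9673 × 1.197930) = 21.21383.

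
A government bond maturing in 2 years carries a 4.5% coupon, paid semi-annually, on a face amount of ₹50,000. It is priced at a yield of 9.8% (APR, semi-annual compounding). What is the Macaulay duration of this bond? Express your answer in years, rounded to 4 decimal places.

1.9311 years

Periodic yield y = 0.049. Discount each cash flow and weight by its period:
  t   CF        PV=CF/(1+0.049)^t    t·PV
  1     1,125.00     1,072.4500     1,072.4500
  2     1,125.00     1,022.3546     2,044.7092
  3     1,125.00       974.5992     2,923.7976
  4    51,125.00    42,221.2774   168,885.1094
  Σ                 45,290.6811   174,926.0662
Price P = Σ PV = 45,290.6811.
Macaulay duration = Σ(t·PV) / P = 174,926.0662 / 45,290.6811 = 3.86230 half-year periods.
In years: 3.86230 / 2 = 1.93115 years.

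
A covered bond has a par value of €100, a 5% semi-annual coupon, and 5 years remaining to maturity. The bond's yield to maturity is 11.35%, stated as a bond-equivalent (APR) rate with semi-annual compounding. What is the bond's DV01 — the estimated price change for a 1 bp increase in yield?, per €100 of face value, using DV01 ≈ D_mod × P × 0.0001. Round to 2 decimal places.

Periodic yield y = 0.05675.
  t   CF        PV=CF/(1+0.05675)^t    t·PV
  1         2.50         2.3657         2.3657
  2         2.50         2.2387         4.4774
  3         2.50         2.1185         6.3554
  4         2.50         2.0047         8.0188
  5         2.50         1.8970         9.4852
  6         2.50         1.7952        10.7710
  7         2.50         1.6988        11.8914
  8         2.50         1.6075        12.8603
  9         2.50         1.5212        13.6909
  10      102.50        59.0203       590.2028
  Σ                     76.2677       670.1191
P = 76.2677; D_Mac = 8.78641 half-year periods = 4.39321 yrs; D_mod = 4.15728 yrs.
DV01 ≈ 4.15728 × 76.2677 × 0.0001 = 0.031707.

€0.03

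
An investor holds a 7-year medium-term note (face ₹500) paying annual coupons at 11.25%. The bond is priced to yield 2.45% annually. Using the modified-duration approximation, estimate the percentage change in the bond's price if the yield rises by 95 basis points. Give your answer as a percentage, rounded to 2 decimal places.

-5.17%

Periodic yield y = 0.0245. Modified duration first:
  t   CF        PV=CF/(1+0.0245)^t    t·PV
  1        56.25        54.9048        54.9048
  2        56.25        53.5918       107.1837
  3        56.25        52.3102       156.9307
  4        56.25        51.0593       204.2371
  5        56.25        49.8382       249.1912
  6        56.25        48.6464       291.8784
  7       556.25       469.5548     3,286.8836
  Σ                    779.9056     4,351.2095
P = 779.9056; D_Mac = 5.57915 yrs; D_mod = 5.57915/(1+0.0245) = 5.44573 yrs.
ΔP/P ≈ -D_mod · Δy = -5.44573 × (+0.0095) = -0.051734 = -5.1734%.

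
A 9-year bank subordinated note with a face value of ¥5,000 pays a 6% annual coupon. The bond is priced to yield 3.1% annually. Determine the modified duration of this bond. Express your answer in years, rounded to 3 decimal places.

Periodic yield y = 0.031. First find Macaulay duration:
  t   CF        PV=CF/(1+0.031)^t    t·PV
  1       300.00       290.9796       290.9796
  2       300.00       282.2305       564.4610
  3       300.00       273.7444       821.2332
  4       300.00       265.5135     1,062.0540
  5       300.00       257.5301     1,287.6503
  6       300.00       249.7867     1,498.7200
  7       300.00       242.2761     1,695.9328
  8       300.00       234.9914     1,879.9310
  9     5,300.00     4,026.6871    36,240.1838
  Σ                  6,123.7393    45,341.1458
P = 6,123.7393; Macaulay duration = 45,341.1458 / 6,123.7393 = 7.40416 years.
Modified duration = D_Mac / (1 + y) = 7.40416 / 1.031 = 7.18153 years.

7.182 years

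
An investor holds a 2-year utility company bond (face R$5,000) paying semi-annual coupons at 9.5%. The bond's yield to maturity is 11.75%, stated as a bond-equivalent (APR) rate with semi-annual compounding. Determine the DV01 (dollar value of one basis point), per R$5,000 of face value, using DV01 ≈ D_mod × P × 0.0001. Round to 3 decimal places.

Periodic yield y = 0.05875.
  t   CF        PV=CF/(1+0.05875)^t    t·PV
  1       237.50       224.3211       224.3211
  2       237.50       211.8736       423.7471
  3       237.50       200.1167       600.3501
  4     5,237.50     4,168.2172    16,672.8688
  Σ                  4,804.5286    17,921.2872
P = 4,804.5286; D_Mac = 3.73008 half-year periods = 1.86504 yrs; D_mod = 1.76155 yrs.
DV01 ≈ 1.76155 × 4,804.5286 × 0.0001 = 0.846342.

R$0.846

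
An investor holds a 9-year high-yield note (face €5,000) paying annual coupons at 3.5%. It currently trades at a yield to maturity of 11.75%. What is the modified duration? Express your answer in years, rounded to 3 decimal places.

6.621 years

Periodic yield y = 0.1175. First find Macaulay duration:
  t   CF        PV=CF/(1+0.1175)^t    t·PV
  1       175.00       156.5996       156.5996
  2       175.00       140.1338       280.2677
  3       175.00       125.3994       376.1982
  4       175.00       112.2142       448.8569
  5       175.00       100.4154       502.0771
  6       175.00        89.8572       539.1432
  7       175.00        80.4091       562.8639
  8       175.00        71.9545       575.6358
  9     5,175.00     1,904.0685    17,136.6165
  Σ                  2,781.0517    20,578.2587
P = 2,781.0517; Macaulay duration = 20,578.2587 / 2,781.0517 = 7.39945 years.
Modified duration = D_Mac / (1 + y) = 7.39945 / 1.1175 = 6.62143 years.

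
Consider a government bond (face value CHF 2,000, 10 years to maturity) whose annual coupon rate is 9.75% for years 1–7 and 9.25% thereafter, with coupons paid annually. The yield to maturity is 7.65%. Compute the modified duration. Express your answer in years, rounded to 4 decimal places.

Periodic yield y = 0.0765. First find Macaulay duration:
  t   CF        PV=CF/(1+0.0765)^t    t·PV
  1       195.00       181.1426       181.1426
  2       195.00       168.2699       336.5399
  3       195.00       156.3121       468.9362
  4       195.00       145.2040       580.8159
  5       195.00       134.8852       674.4262
  6       195.00       125.2998       751.7988
  7       195.00       116.3955       814.7688
  8       185.00       102.5792       820.6339
  9       185.00        95.2896       857.6062
  10    2,185.00     1,045.4689    10,454.6886
  Σ                  2,270.8468    15,941.3571
P = 2,270.8468; Macaulay duration = 15,941.3571 / 2,270.8468 = 7.02001 years.
Modified duration = D_Mac / (1 + y) = 7.02001 / 1.0765 = 6.52114 years.

6.5211 years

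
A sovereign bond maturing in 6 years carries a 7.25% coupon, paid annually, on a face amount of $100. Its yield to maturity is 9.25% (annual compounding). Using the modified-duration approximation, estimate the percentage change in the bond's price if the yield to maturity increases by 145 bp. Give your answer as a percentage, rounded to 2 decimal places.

-6.67%

Periodic yield y = 0.0925. Modified duration first:
  t   CF        PV=CF/(1+0.0925)^t    t·PV
  1         7.25         6.6362         6.6362
  2         7.25         6.0743        12.1486
  3         7.25         5.5600        16.6800
  4         7.25         5.0892        20.3569
  5         7.25         4.6583        23.2917
  6       107.25        63.0767       378.4599
  Σ                     91.0946       457.5732
P = 91.0946; D_Mac = 5.02305 yrs; D_mod = 5.02305/(1+0.0925) = 4.59776 yrs.
ΔP/P ≈ -D_mod · Δy = -4.59776 × (+0.0145) = -0.066668 = -6.6668%.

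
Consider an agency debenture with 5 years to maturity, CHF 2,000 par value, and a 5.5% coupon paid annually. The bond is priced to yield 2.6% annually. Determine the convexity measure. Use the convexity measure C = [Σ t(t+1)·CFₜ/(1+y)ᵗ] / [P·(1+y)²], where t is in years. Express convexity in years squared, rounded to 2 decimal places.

With y = 0.026:
  t   CF        PV=CF/(1+0.026)^t    t·PV        t(t+1)·PV
  1       110.00       107.2125       107.2125         214.4250
  2       110.00       104.4956       208.9912         626.9735
  3       110.00       101.8476       305.5427       1,222.1706
  4       110.00        99.2666       397.0665       1,985.3324
  5     2,110.00     1,855.8619     9,279.3094      55,675.8564
  Σ                  2,268.6841    10,298.1222      59,724.7580
P = 2,268.6841.
Convexity = Σ t(t+1)·PV / [P·(1+y)²] = 59,724.7580 / (2,268.6841 × 1.052676) = 25.00838.

25.01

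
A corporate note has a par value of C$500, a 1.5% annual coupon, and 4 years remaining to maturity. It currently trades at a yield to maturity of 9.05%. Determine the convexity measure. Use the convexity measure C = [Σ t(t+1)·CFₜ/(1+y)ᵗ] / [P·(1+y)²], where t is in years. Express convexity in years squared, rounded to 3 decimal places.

With y = 0.0905:
  t   CF        PV=CF/(1+0.0905)^t    t·PV        t(t+1)·PV
  1         7.50         6.8776         6.8776          13.7552
  2         7.50         6.3068        12.6136          37.8409
  3         7.50         5.7834        17.3502          69.4010
  4       507.50       358.8669     1,435.4675       7,177.3374
  Σ                    377.8347     1,472.3089       7,298.3344
P = 377.8347.
Convexity = Σ t(t+1)·PV / [P·(1+y)²] = 7,298.3344 / (377.8347 × 1.189190) = 16.24316.

16.243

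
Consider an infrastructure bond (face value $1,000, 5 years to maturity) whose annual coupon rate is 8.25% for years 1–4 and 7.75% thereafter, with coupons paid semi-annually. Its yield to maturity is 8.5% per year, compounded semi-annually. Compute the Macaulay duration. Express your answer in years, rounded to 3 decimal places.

Periodic yield y = 0.0425. Discount each cash flow and weight by its period:
  t   CF        PV=CF/(1+0.0425)^t    t·PV
  1        41.25        39.5683        39.5683
  2        41.25        37.9552        75.9105
  3        41.25        36.4079       109.2237
  4        41.25        34.9237       139.6946
  5        41.25        33.4999       167.4995
  6        41.25        32.1342       192.8052
  7        41.25        30.8242       215.7692
  8        41.25        29.5676       236.5405
  9        38.75        26.6432       239.7892
  10    1,038.75       685.0944     6,850.9437
  Σ                    986.6186     8,267.7446
Price P = Σ PV = 986.6186.
Macaulay duration = Σ(t·PV) / P = 8,267.7446 / 986.6186 = 8.37988 half-year periods.
In years: 8.37988 / 2 = 4.18994 years.

4.190 years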